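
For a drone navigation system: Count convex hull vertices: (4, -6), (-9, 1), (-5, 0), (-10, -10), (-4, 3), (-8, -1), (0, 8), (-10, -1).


Convex hull vertices (CCW): (-10, -10), (4, -6), (0, 8), (-9, 1), (-10, -1)
Count = 5

5


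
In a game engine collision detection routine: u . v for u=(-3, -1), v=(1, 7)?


u . v = u_x*v_x + u_y*v_y = (-3)*1 + (-1)*7
= (-3) + (-7) = -10

-10


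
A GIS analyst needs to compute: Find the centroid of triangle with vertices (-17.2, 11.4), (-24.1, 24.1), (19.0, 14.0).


Centroid = ((x_A+x_B+x_C)/3, (y_A+y_B+y_C)/3)
= (((-17.2)+(-24.1)+19)/3, (11.4+24.1+14)/3)
= (-7.4333, 16.5)

(-7.4333, 16.5)


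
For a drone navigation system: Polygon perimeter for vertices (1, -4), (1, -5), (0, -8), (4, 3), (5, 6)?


Sides: (1, -4)->(1, -5): sqrt(1) = 1, (1, -5)->(0, -8): sqrt(10) = 3.162278, (0, -8)->(4, 3): sqrt(137) = 11.7047, (4, 3)->(5, 6): sqrt(10) = 3.162278, (5, 6)->(1, -4): sqrt(116) = 10.77033
Sum = 29.799586
Perimeter = 29.7996

29.7996


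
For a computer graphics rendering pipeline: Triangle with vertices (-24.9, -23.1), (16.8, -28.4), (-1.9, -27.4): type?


Side lengths squared: AB^2=1766.98, BC^2=350.69, CA^2=547.49
Sorted: [350.69, 547.49, 1766.98]
By sides: Scalene, By angles: Obtuse

Scalene, Obtuse


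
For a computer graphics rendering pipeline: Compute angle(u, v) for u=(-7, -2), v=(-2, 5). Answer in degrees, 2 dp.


u.v = 4, |u| = sqrt(53) = 7.2801, |v| = sqrt(29) = 5.3852
cos(theta) = u.v/(|u||v|) = 4/sqrt(1537) = 0.102029
theta = acos(0.102029) = 84.14 degrees

84.14 degrees


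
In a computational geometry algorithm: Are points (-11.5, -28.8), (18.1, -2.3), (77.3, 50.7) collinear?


Cross product: (18.1-(-11.5))*(50.7-(-28.8)) - ((-2.3)-(-28.8))*(77.3-(-11.5))
= 0

Yes, collinear


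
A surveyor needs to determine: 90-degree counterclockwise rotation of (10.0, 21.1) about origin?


90° CCW: (x,y) -> (-y, x)
(10,21.1) -> (-21.1, 10)

(-21.1, 10)


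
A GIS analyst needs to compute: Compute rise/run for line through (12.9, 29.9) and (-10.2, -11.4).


slope = (y2-y1)/(x2-x1) = ((-11.4)-29.9)/((-10.2)-12.9) = (-41.3)/(-23.1) = 1.7879

1.7879


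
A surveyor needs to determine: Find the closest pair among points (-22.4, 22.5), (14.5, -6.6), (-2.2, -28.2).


d(P0,P1) = 46.9938, d(P0,P2) = 54.5759, d(P1,P2) = 27.3029
Closest: P1 and P2

Closest pair: (14.5, -6.6) and (-2.2, -28.2), distance = 27.3029


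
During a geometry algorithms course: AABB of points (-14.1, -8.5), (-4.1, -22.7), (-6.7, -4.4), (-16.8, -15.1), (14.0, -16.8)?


x range: [-16.8, 14]
y range: [-22.7, -4.4]
Bounding box: (-16.8,-22.7) to (14,-4.4)

(-16.8,-22.7) to (14,-4.4)


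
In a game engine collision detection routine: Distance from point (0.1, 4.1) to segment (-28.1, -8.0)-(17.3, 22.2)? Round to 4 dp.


Project P onto AB: t = 0.5535 (clamped to [0,1])
Closest point on segment: (-2.9706, 8.716)
Distance: 5.544

5.544


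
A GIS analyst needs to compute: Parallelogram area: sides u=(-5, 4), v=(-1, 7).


|u x v| = |(-5)*7 - 4*(-1)|
= |(-35) - (-4)| = 31

31


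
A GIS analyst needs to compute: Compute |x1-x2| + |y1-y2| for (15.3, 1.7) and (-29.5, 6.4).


|15.3-(-29.5)| + |1.7-6.4| = 44.8 + 4.7 = 49.5

49.5


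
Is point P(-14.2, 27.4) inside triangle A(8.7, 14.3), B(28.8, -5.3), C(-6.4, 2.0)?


Cross products: AB x AP = -185.53, BC x BP = -837.14, CA x CP = 479.48
All same sign? no

No, outside


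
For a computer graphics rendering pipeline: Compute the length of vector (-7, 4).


|u| = sqrt((-7)^2 + 4^2) = sqrt(65) = 8.0623

8.0623


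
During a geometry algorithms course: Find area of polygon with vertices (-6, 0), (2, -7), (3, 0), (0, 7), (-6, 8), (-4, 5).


Shoelace sum: ((-6)*(-7) - 2*0) + (2*0 - 3*(-7)) + (3*7 - 0*0) + (0*8 - (-6)*7) + ((-6)*5 - (-4)*8) + ((-4)*0 - (-6)*5)
= 158
Area = |158|/2 = 79

79


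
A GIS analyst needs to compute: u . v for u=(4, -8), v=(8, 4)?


u . v = u_x*v_x + u_y*v_y = 4*8 + (-8)*4
= 32 + (-32) = 0

0


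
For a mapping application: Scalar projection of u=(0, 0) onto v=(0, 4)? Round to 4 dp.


u.v = 0, |v| = sqrt(16) = 4
Scalar projection = u.v / |v| = 0 / sqrt(16) = 0

0


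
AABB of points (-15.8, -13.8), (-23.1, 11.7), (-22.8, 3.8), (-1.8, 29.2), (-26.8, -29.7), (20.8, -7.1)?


x range: [-26.8, 20.8]
y range: [-29.7, 29.2]
Bounding box: (-26.8,-29.7) to (20.8,29.2)

(-26.8,-29.7) to (20.8,29.2)


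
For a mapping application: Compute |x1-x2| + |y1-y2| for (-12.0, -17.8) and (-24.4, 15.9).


|(-12)-(-24.4)| + |(-17.8)-15.9| = 12.4 + 33.7 = 46.1

46.1


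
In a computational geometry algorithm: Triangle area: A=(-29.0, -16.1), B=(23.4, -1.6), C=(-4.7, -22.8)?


Area = |x_A(y_B-y_C) + x_B(y_C-y_A) + x_C(y_A-y_B)|/2
= |(-614.8) + (-156.78) + 68.15|/2
= 703.43/2 = 351.715

351.715


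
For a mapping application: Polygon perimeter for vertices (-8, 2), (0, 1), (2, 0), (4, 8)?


Sides: (-8, 2)->(0, 1): sqrt(65) = 8.062258, (0, 1)->(2, 0): sqrt(5) = 2.236068, (2, 0)->(4, 8): sqrt(68) = 8.246211, (4, 8)->(-8, 2): sqrt(180) = 13.416408
Sum = 31.960945
Perimeter = 31.9609

31.9609


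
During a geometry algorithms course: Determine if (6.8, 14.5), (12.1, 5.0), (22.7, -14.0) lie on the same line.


Cross product: (12.1-6.8)*((-14)-14.5) - (5-14.5)*(22.7-6.8)
= 0

Yes, collinear


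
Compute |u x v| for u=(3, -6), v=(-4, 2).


|u x v| = |3*2 - (-6)*(-4)|
= |6 - 24| = 18

18


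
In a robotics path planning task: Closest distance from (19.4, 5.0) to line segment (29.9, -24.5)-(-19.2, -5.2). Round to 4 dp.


Project P onto AB: t = 0.3898 (clamped to [0,1])
Closest point on segment: (10.7614, -16.9771)
Distance: 23.6139

23.6139


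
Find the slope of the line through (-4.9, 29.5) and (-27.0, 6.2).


slope = (y2-y1)/(x2-x1) = (6.2-29.5)/((-27)-(-4.9)) = (-23.3)/(-22.1) = 1.0543

1.0543


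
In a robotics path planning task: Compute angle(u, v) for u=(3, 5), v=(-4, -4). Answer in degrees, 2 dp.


u.v = -32, |u| = sqrt(34) = 5.831, |v| = sqrt(32) = 5.6569
cos(theta) = u.v/(|u||v|) = -32/sqrt(1088) = -0.970143
theta = acos(-0.970143) = 165.96 degrees

165.96 degrees


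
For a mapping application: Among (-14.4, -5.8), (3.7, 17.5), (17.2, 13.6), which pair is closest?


d(P0,P1) = 29.5042, d(P0,P2) = 37.0799, d(P1,P2) = 14.052
Closest: P1 and P2

Closest pair: (3.7, 17.5) and (17.2, 13.6), distance = 14.052


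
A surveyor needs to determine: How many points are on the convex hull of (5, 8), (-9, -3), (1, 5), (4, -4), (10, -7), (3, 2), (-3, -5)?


Convex hull vertices (CCW): (-9, -3), (-3, -5), (10, -7), (5, 8), (1, 5)
Count = 5

5


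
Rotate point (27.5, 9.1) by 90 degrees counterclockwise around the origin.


90° CCW: (x,y) -> (-y, x)
(27.5,9.1) -> (-9.1, 27.5)

(-9.1, 27.5)


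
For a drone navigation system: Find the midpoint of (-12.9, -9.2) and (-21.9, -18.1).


M = (((-12.9)+(-21.9))/2, ((-9.2)+(-18.1))/2)
= (-17.4, -13.65)

(-17.4, -13.65)


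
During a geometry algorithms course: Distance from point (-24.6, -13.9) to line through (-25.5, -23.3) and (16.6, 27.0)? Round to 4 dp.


|cross product| = 350.47
|line direction| = sqrt(4302.5) = 65.5934
Distance = 350.47/sqrt(4302.5) = 5.3431

5.3431


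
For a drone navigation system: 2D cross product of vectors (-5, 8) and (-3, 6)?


u x v = u_x*v_y - u_y*v_x = (-5)*6 - 8*(-3)
= (-30) - (-24) = -6

-6


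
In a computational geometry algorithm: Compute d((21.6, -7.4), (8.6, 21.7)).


dx=-13, dy=29.1
d^2 = (-13)^2 + 29.1^2 = 1015.81
d = sqrt(1015.81) = 31.8718

31.8718


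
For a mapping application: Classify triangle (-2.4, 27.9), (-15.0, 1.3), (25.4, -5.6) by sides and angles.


Side lengths squared: AB^2=866.32, BC^2=1679.77, CA^2=1895.09
Sorted: [866.32, 1679.77, 1895.09]
By sides: Scalene, By angles: Acute

Scalene, Acute


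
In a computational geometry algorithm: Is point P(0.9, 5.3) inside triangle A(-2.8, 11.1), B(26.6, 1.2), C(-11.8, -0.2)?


Cross products: AB x AP = -133.89, BC x BP = -193.42, CA x CP = -94.01
All same sign? yes

Yes, inside


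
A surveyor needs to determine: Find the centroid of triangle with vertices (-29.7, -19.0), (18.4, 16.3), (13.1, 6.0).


Centroid = ((x_A+x_B+x_C)/3, (y_A+y_B+y_C)/3)
= (((-29.7)+18.4+13.1)/3, ((-19)+16.3+6)/3)
= (0.6, 1.1)

(0.6, 1.1)


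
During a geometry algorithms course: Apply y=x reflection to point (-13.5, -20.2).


Reflection over y=x: (x,y) -> (y,x)
(-13.5, -20.2) -> (-20.2, -13.5)

(-20.2, -13.5)


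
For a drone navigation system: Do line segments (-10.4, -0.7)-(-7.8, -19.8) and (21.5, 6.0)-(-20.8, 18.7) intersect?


Cross products: d1=688.54, d2=1463.45, d3=626.71, d4=-148.2
d1*d2 < 0 and d3*d4 < 0? no

No, they don't intersect


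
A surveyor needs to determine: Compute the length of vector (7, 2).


|u| = sqrt(7^2 + 2^2) = sqrt(53) = 7.2801

7.2801


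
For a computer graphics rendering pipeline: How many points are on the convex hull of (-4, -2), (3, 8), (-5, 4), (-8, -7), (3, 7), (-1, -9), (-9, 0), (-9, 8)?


Convex hull vertices (CCW): (-9, 0), (-8, -7), (-1, -9), (3, 7), (3, 8), (-9, 8)
Count = 6

6


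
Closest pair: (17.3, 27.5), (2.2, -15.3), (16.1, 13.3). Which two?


d(P0,P1) = 45.3856, d(P0,P2) = 14.2506, d(P1,P2) = 31.7989
Closest: P0 and P2

Closest pair: (17.3, 27.5) and (16.1, 13.3), distance = 14.2506


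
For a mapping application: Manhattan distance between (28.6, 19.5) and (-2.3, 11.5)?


|28.6-(-2.3)| + |19.5-11.5| = 30.9 + 8 = 38.9

38.9


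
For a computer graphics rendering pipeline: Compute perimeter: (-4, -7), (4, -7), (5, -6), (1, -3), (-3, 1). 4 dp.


Sides: (-4, -7)->(4, -7): sqrt(64) = 8, (4, -7)->(5, -6): sqrt(2) = 1.414214, (5, -6)->(1, -3): sqrt(25) = 5, (1, -3)->(-3, 1): sqrt(32) = 5.656854, (-3, 1)->(-4, -7): sqrt(65) = 8.062258
Sum = 28.133326
Perimeter = 28.1333

28.1333


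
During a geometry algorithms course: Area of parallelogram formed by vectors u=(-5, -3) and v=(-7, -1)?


|u x v| = |(-5)*(-1) - (-3)*(-7)|
= |5 - 21| = 16

16


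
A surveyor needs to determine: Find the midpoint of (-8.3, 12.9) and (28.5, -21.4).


M = (((-8.3)+28.5)/2, (12.9+(-21.4))/2)
= (10.1, -4.25)

(10.1, -4.25)


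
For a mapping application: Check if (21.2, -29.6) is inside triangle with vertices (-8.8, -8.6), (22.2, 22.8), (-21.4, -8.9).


Cross products: AB x AP = -1593, BC x BP = 2252.94, CA x CP = -273.6
All same sign? no

No, outside


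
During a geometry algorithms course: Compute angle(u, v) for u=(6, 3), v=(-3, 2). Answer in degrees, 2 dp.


u.v = -12, |u| = sqrt(45) = 6.7082, |v| = sqrt(13) = 3.6056
cos(theta) = u.v/(|u||v|) = -12/sqrt(585) = -0.496139
theta = acos(-0.496139) = 119.74 degrees

119.74 degrees


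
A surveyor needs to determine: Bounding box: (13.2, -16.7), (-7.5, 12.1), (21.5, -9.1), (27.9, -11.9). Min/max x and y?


x range: [-7.5, 27.9]
y range: [-16.7, 12.1]
Bounding box: (-7.5,-16.7) to (27.9,12.1)

(-7.5,-16.7) to (27.9,12.1)


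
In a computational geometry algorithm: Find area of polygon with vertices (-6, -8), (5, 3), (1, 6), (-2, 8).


Shoelace sum: ((-6)*3 - 5*(-8)) + (5*6 - 1*3) + (1*8 - (-2)*6) + ((-2)*(-8) - (-6)*8)
= 133
Area = |133|/2 = 66.5

66.5


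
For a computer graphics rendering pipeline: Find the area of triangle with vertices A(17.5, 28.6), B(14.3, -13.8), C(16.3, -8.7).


Area = |x_A(y_B-y_C) + x_B(y_C-y_A) + x_C(y_A-y_B)|/2
= |(-89.25) + (-533.39) + 691.12|/2
= 68.48/2 = 34.24

34.24


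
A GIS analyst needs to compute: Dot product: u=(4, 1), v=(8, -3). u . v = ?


u . v = u_x*v_x + u_y*v_y = 4*8 + 1*(-3)
= 32 + (-3) = 29

29


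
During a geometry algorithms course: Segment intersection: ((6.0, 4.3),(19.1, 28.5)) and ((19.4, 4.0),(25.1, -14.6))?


Cross products: d1=-247.53, d2=134.07, d3=-328.21, d4=-709.81
d1*d2 < 0 and d3*d4 < 0? no

No, they don't intersect


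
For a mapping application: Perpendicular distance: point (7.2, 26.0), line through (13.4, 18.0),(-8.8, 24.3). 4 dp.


|cross product| = 138.54
|line direction| = sqrt(532.53) = 23.0766
Distance = 138.54/sqrt(532.53) = 6.0035

6.0035


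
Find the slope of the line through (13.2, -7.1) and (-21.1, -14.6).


slope = (y2-y1)/(x2-x1) = ((-14.6)-(-7.1))/((-21.1)-13.2) = (-7.5)/(-34.3) = 0.2187

0.2187


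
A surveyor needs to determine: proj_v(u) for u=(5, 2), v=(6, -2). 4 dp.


u.v = 26, |v| = sqrt(40) = 6.3246
Scalar projection = u.v / |v| = 26 / sqrt(40) = 4.111

4.111


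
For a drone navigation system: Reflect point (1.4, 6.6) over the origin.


Reflection over origin: (x,y) -> (-x,-y)
(1.4, 6.6) -> (-1.4, -6.6)

(-1.4, -6.6)


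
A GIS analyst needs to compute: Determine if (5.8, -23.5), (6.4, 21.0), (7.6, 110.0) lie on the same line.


Cross product: (6.4-5.8)*(110-(-23.5)) - (21-(-23.5))*(7.6-5.8)
= 0

Yes, collinear


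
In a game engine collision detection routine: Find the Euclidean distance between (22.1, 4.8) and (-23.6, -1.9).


dx=-45.7, dy=-6.7
d^2 = (-45.7)^2 + (-6.7)^2 = 2133.38
d = sqrt(2133.38) = 46.1885

46.1885


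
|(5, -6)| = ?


|u| = sqrt(5^2 + (-6)^2) = sqrt(61) = 7.8102

7.8102


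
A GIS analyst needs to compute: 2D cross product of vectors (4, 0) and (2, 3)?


u x v = u_x*v_y - u_y*v_x = 4*3 - 0*2
= 12 - 0 = 12

12


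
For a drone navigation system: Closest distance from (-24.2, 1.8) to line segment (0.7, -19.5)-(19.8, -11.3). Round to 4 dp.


Project P onto AB: t = 0 (clamped to [0,1])
Closest point on segment: (0.7, -19.5)
Distance: 32.7674

32.7674


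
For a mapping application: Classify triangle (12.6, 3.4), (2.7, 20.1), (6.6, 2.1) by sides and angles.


Side lengths squared: AB^2=376.9, BC^2=339.21, CA^2=37.69
Sorted: [37.69, 339.21, 376.9]
By sides: Scalene, By angles: Right

Scalene, Right


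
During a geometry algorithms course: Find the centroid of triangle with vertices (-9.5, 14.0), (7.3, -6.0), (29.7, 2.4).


Centroid = ((x_A+x_B+x_C)/3, (y_A+y_B+y_C)/3)
= (((-9.5)+7.3+29.7)/3, (14+(-6)+2.4)/3)
= (9.1667, 3.4667)

(9.1667, 3.4667)


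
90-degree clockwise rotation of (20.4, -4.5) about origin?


90° CW: (x,y) -> (y, -x)
(20.4,-4.5) -> (-4.5, -20.4)

(-4.5, -20.4)


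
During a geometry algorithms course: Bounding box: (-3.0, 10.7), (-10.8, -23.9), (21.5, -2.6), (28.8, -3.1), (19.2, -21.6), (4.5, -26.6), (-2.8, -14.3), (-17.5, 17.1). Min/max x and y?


x range: [-17.5, 28.8]
y range: [-26.6, 17.1]
Bounding box: (-17.5,-26.6) to (28.8,17.1)

(-17.5,-26.6) to (28.8,17.1)


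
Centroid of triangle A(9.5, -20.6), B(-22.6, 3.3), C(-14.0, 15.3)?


Centroid = ((x_A+x_B+x_C)/3, (y_A+y_B+y_C)/3)
= ((9.5+(-22.6)+(-14))/3, ((-20.6)+3.3+15.3)/3)
= (-9.0333, -0.6667)

(-9.0333, -0.6667)


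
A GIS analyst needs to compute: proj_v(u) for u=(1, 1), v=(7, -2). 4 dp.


u.v = 5, |v| = sqrt(53) = 7.2801
Scalar projection = u.v / |v| = 5 / sqrt(53) = 0.6868

0.6868


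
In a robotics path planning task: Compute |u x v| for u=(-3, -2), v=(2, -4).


|u x v| = |(-3)*(-4) - (-2)*2|
= |12 - (-4)| = 16

16


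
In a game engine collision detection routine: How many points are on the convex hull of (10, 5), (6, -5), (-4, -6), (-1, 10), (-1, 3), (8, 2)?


Convex hull vertices (CCW): (-4, -6), (6, -5), (10, 5), (-1, 10)
Count = 4

4


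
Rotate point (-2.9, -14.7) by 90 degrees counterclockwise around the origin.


90° CCW: (x,y) -> (-y, x)
(-2.9,-14.7) -> (14.7, -2.9)

(14.7, -2.9)


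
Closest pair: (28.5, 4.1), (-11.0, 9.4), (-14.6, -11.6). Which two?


d(P0,P1) = 39.854, d(P0,P2) = 45.8705, d(P1,P2) = 21.3063
Closest: P1 and P2

Closest pair: (-11.0, 9.4) and (-14.6, -11.6), distance = 21.3063


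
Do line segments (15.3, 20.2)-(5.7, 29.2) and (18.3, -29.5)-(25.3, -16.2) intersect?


Cross products: d1=387.8, d2=578.48, d3=450.12, d4=259.44
d1*d2 < 0 and d3*d4 < 0? no

No, they don't intersect


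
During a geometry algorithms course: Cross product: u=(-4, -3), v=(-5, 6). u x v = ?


u x v = u_x*v_y - u_y*v_x = (-4)*6 - (-3)*(-5)
= (-24) - 15 = -39

-39


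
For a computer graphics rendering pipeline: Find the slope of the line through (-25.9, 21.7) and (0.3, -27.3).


slope = (y2-y1)/(x2-x1) = ((-27.3)-21.7)/(0.3-(-25.9)) = (-49)/26.2 = -1.8702

-1.8702


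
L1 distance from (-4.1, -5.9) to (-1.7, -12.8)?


|(-4.1)-(-1.7)| + |(-5.9)-(-12.8)| = 2.4 + 6.9 = 9.3

9.3


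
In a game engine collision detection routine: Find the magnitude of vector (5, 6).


|u| = sqrt(5^2 + 6^2) = sqrt(61) = 7.8102

7.8102


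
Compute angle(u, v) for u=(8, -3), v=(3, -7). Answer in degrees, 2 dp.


u.v = 45, |u| = sqrt(73) = 8.544, |v| = sqrt(58) = 7.6158
cos(theta) = u.v/(|u||v|) = 45/sqrt(4234) = 0.691571
theta = acos(0.691571) = 46.25 degrees

46.25 degrees


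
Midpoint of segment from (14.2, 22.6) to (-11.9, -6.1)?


M = ((14.2+(-11.9))/2, (22.6+(-6.1))/2)
= (1.15, 8.25)

(1.15, 8.25)


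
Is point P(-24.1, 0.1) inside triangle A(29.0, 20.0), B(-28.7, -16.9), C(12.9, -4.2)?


Cross products: AB x AP = -811.16, BC x BP = 648.78, CA x CP = 964.63
All same sign? no

No, outside


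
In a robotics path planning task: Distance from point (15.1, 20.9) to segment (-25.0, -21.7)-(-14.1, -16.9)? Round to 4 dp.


Project P onto AB: t = 1 (clamped to [0,1])
Closest point on segment: (-14.1, -16.9)
Distance: 47.7648

47.7648


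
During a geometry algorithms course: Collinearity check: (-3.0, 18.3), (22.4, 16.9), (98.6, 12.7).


Cross product: (22.4-(-3))*(12.7-18.3) - (16.9-18.3)*(98.6-(-3))
= 0

Yes, collinear


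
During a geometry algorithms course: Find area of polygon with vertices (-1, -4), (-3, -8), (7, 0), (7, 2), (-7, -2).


Shoelace sum: ((-1)*(-8) - (-3)*(-4)) + ((-3)*0 - 7*(-8)) + (7*2 - 7*0) + (7*(-2) - (-7)*2) + ((-7)*(-4) - (-1)*(-2))
= 92
Area = |92|/2 = 46

46


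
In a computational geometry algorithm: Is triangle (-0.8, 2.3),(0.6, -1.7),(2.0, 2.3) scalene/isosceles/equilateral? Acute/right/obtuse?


Side lengths squared: AB^2=17.96, BC^2=17.96, CA^2=7.84
Sorted: [7.84, 17.96, 17.96]
By sides: Isosceles, By angles: Acute

Isosceles, Acute


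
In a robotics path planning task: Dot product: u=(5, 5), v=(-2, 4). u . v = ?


u . v = u_x*v_x + u_y*v_y = 5*(-2) + 5*4
= (-10) + 20 = 10

10


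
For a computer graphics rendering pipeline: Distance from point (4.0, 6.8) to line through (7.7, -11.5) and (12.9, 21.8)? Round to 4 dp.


|cross product| = 218.37
|line direction| = sqrt(1135.93) = 33.7036
Distance = 218.37/sqrt(1135.93) = 6.4791

6.4791


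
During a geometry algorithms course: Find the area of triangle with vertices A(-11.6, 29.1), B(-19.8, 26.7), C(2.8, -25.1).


Area = |x_A(y_B-y_C) + x_B(y_C-y_A) + x_C(y_A-y_B)|/2
= |(-600.88) + 1073.16 + 6.72|/2
= 479/2 = 239.5

239.5


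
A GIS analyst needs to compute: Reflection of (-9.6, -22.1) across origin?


Reflection over origin: (x,y) -> (-x,-y)
(-9.6, -22.1) -> (9.6, 22.1)

(9.6, 22.1)


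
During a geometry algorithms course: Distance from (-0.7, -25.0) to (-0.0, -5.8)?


dx=0.7, dy=19.2
d^2 = 0.7^2 + 19.2^2 = 369.13
d = sqrt(369.13) = 19.2128

19.2128


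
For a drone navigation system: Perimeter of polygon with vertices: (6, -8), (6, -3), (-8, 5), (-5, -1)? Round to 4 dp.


Sides: (6, -8)->(6, -3): sqrt(25) = 5, (6, -3)->(-8, 5): sqrt(260) = 16.124515, (-8, 5)->(-5, -1): sqrt(45) = 6.708204, (-5, -1)->(6, -8): sqrt(170) = 13.038405
Sum = 40.871124
Perimeter = 40.8711

40.8711


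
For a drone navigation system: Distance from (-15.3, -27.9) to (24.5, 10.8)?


dx=39.8, dy=38.7
d^2 = 39.8^2 + 38.7^2 = 3081.73
d = sqrt(3081.73) = 55.5133

55.5133


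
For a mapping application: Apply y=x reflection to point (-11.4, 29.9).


Reflection over y=x: (x,y) -> (y,x)
(-11.4, 29.9) -> (29.9, -11.4)

(29.9, -11.4)


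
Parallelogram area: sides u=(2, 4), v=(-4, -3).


|u x v| = |2*(-3) - 4*(-4)|
= |(-6) - (-16)| = 10

10


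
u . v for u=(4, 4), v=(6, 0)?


u . v = u_x*v_x + u_y*v_y = 4*6 + 4*0
= 24 + 0 = 24

24


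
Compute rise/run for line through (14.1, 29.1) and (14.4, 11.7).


slope = (y2-y1)/(x2-x1) = (11.7-29.1)/(14.4-14.1) = (-17.4)/0.3 = -58

-58


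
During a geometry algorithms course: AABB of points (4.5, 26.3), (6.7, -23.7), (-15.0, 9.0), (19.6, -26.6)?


x range: [-15, 19.6]
y range: [-26.6, 26.3]
Bounding box: (-15,-26.6) to (19.6,26.3)

(-15,-26.6) to (19.6,26.3)


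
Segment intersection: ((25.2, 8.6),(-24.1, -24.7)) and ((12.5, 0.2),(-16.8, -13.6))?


Cross products: d1=-70.86, d2=224.49, d3=-8.79, d4=-304.14
d1*d2 < 0 and d3*d4 < 0? no

No, they don't intersect


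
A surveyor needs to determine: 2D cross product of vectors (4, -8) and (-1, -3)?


u x v = u_x*v_y - u_y*v_x = 4*(-3) - (-8)*(-1)
= (-12) - 8 = -20

-20


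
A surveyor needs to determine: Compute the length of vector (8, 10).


|u| = sqrt(8^2 + 10^2) = sqrt(164) = 12.8062

12.8062


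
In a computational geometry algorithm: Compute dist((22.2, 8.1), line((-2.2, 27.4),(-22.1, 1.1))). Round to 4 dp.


|cross product| = 1025.79
|line direction| = sqrt(1087.7) = 32.9803
Distance = 1025.79/sqrt(1087.7) = 31.1031

31.1031


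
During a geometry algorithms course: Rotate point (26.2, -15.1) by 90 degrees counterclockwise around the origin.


90° CCW: (x,y) -> (-y, x)
(26.2,-15.1) -> (15.1, 26.2)

(15.1, 26.2)


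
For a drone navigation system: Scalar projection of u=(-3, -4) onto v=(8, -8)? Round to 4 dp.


u.v = 8, |v| = sqrt(128) = 11.3137
Scalar projection = u.v / |v| = 8 / sqrt(128) = 0.7071

0.7071


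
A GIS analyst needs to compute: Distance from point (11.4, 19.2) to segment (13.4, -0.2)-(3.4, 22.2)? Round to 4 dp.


Project P onto AB: t = 0.7554 (clamped to [0,1])
Closest point on segment: (5.8462, 16.7206)
Distance: 6.0822

6.0822


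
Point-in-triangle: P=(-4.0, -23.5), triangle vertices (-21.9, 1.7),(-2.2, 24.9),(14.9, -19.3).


Cross products: AB x AP = -911.72, BC x BP = -907.2, CA x CP = 551.46
All same sign? no

No, outside


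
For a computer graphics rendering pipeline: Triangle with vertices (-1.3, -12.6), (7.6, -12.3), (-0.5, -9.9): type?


Side lengths squared: AB^2=79.3, BC^2=71.37, CA^2=7.93
Sorted: [7.93, 71.37, 79.3]
By sides: Scalene, By angles: Right

Scalene, Right


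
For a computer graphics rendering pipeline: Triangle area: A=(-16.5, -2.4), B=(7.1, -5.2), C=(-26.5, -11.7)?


Area = |x_A(y_B-y_C) + x_B(y_C-y_A) + x_C(y_A-y_B)|/2
= |(-107.25) + (-66.03) + (-74.2)|/2
= 247.48/2 = 123.74

123.74


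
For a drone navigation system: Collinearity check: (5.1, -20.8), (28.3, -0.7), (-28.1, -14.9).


Cross product: (28.3-5.1)*((-14.9)-(-20.8)) - ((-0.7)-(-20.8))*((-28.1)-5.1)
= 804.2

No, not collinear


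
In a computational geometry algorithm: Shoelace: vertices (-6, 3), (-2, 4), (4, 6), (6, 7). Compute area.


Shoelace sum: ((-6)*4 - (-2)*3) + ((-2)*6 - 4*4) + (4*7 - 6*6) + (6*3 - (-6)*7)
= 6
Area = |6|/2 = 3

3


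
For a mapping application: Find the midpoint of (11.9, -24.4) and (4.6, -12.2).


M = ((11.9+4.6)/2, ((-24.4)+(-12.2))/2)
= (8.25, -18.3)

(8.25, -18.3)


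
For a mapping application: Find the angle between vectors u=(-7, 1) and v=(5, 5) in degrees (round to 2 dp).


u.v = -30, |u| = sqrt(50) = 7.0711, |v| = sqrt(50) = 7.0711
cos(theta) = u.v/(|u||v|) = -30/sqrt(2500) = -0.6
theta = acos(-0.6) = 126.87 degrees

126.87 degrees


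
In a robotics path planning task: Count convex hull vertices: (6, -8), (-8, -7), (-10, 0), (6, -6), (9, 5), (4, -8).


Convex hull vertices (CCW): (-10, 0), (-8, -7), (4, -8), (6, -8), (9, 5)
Count = 5

5


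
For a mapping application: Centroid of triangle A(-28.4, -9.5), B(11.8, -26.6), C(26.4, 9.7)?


Centroid = ((x_A+x_B+x_C)/3, (y_A+y_B+y_C)/3)
= (((-28.4)+11.8+26.4)/3, ((-9.5)+(-26.6)+9.7)/3)
= (3.2667, -8.8)

(3.2667, -8.8)


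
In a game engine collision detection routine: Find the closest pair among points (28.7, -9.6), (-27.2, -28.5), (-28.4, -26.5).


d(P0,P1) = 59.0086, d(P0,P2) = 59.5485, d(P1,P2) = 2.3324
Closest: P1 and P2

Closest pair: (-27.2, -28.5) and (-28.4, -26.5), distance = 2.3324


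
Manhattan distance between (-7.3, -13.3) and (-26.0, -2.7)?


|(-7.3)-(-26)| + |(-13.3)-(-2.7)| = 18.7 + 10.6 = 29.3

29.3


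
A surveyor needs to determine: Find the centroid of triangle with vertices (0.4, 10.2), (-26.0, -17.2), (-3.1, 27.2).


Centroid = ((x_A+x_B+x_C)/3, (y_A+y_B+y_C)/3)
= ((0.4+(-26)+(-3.1))/3, (10.2+(-17.2)+27.2)/3)
= (-9.5667, 6.7333)

(-9.5667, 6.7333)


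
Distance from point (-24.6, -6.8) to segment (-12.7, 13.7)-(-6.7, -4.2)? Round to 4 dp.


Project P onto AB: t = 0.8292 (clamped to [0,1])
Closest point on segment: (-7.7246, -1.1434)
Distance: 17.7982

17.7982


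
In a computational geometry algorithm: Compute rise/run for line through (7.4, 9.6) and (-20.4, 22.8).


slope = (y2-y1)/(x2-x1) = (22.8-9.6)/((-20.4)-7.4) = 13.2/(-27.8) = -0.4748

-0.4748


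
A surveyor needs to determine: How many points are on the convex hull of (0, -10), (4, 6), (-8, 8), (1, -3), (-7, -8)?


Convex hull vertices (CCW): (-8, 8), (-7, -8), (0, -10), (4, 6)
Count = 4

4


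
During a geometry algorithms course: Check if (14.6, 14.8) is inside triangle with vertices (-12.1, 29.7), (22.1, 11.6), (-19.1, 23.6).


Cross products: AB x AP = -26.31, BC x BP = -41.84, CA x CP = -267.17
All same sign? yes

Yes, inside


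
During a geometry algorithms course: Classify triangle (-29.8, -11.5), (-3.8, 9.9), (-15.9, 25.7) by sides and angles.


Side lengths squared: AB^2=1133.96, BC^2=396.05, CA^2=1577.05
Sorted: [396.05, 1133.96, 1577.05]
By sides: Scalene, By angles: Obtuse

Scalene, Obtuse


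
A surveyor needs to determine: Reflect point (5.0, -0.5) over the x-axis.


Reflection over x-axis: (x,y) -> (x,-y)
(5, -0.5) -> (5, 0.5)

(5, 0.5)


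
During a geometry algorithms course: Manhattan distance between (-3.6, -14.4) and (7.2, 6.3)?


|(-3.6)-7.2| + |(-14.4)-6.3| = 10.8 + 20.7 = 31.5

31.5


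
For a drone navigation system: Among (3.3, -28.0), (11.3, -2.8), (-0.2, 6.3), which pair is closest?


d(P0,P1) = 26.4394, d(P0,P2) = 34.4781, d(P1,P2) = 14.6649
Closest: P1 and P2

Closest pair: (11.3, -2.8) and (-0.2, 6.3), distance = 14.6649


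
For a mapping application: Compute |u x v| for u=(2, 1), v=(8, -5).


|u x v| = |2*(-5) - 1*8|
= |(-10) - 8| = 18

18


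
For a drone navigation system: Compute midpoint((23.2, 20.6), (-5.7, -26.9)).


M = ((23.2+(-5.7))/2, (20.6+(-26.9))/2)
= (8.75, -3.15)

(8.75, -3.15)


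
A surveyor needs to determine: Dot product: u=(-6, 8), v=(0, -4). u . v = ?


u . v = u_x*v_x + u_y*v_y = (-6)*0 + 8*(-4)
= 0 + (-32) = -32

-32


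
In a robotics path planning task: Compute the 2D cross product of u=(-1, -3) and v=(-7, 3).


u x v = u_x*v_y - u_y*v_x = (-1)*3 - (-3)*(-7)
= (-3) - 21 = -24

-24


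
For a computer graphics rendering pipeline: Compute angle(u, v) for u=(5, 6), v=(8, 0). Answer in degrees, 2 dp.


u.v = 40, |u| = sqrt(61) = 7.8102, |v| = sqrt(64) = 8
cos(theta) = u.v/(|u||v|) = 40/sqrt(3904) = 0.640184
theta = acos(0.640184) = 50.19 degrees

50.19 degrees


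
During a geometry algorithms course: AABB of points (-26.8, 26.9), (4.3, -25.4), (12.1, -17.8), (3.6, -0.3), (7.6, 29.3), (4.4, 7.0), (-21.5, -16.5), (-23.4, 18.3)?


x range: [-26.8, 12.1]
y range: [-25.4, 29.3]
Bounding box: (-26.8,-25.4) to (12.1,29.3)

(-26.8,-25.4) to (12.1,29.3)


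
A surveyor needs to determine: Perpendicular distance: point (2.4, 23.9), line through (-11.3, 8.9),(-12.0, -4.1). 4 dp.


|cross product| = 167.6
|line direction| = sqrt(169.49) = 13.0188
Distance = 167.6/sqrt(169.49) = 12.8737

12.8737


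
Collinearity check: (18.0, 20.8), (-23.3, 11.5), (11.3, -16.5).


Cross product: ((-23.3)-18)*((-16.5)-20.8) - (11.5-20.8)*(11.3-18)
= 1478.18

No, not collinear


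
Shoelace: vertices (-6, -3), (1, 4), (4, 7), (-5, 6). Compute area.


Shoelace sum: ((-6)*4 - 1*(-3)) + (1*7 - 4*4) + (4*6 - (-5)*7) + ((-5)*(-3) - (-6)*6)
= 80
Area = |80|/2 = 40

40


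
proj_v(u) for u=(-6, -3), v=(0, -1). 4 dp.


u.v = 3, |v| = sqrt(1) = 1
Scalar projection = u.v / |v| = 3 / sqrt(1) = 3

3


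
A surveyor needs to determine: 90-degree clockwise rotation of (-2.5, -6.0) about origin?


90° CW: (x,y) -> (y, -x)
(-2.5,-6) -> (-6, 2.5)

(-6, 2.5)


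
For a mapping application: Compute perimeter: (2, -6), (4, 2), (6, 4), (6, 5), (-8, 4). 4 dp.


Sides: (2, -6)->(4, 2): sqrt(68) = 8.246211, (4, 2)->(6, 4): sqrt(8) = 2.828427, (6, 4)->(6, 5): sqrt(1) = 1, (6, 5)->(-8, 4): sqrt(197) = 14.035669, (-8, 4)->(2, -6): sqrt(200) = 14.142136
Sum = 40.252443
Perimeter = 40.2524

40.2524


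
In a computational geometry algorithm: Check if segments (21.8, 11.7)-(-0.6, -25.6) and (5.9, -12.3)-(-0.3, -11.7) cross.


Cross products: d1=-158.34, d2=86.36, d3=-55.47, d4=-300.17
d1*d2 < 0 and d3*d4 < 0? no

No, they don't intersect


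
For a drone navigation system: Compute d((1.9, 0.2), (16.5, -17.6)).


dx=14.6, dy=-17.8
d^2 = 14.6^2 + (-17.8)^2 = 530
d = sqrt(530) = 23.0217

23.0217


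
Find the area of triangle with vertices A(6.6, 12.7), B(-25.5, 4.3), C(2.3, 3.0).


Area = |x_A(y_B-y_C) + x_B(y_C-y_A) + x_C(y_A-y_B)|/2
= |8.58 + 247.35 + 19.32|/2
= 275.25/2 = 137.625

137.625


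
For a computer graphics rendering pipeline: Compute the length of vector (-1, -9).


|u| = sqrt((-1)^2 + (-9)^2) = sqrt(82) = 9.0554

9.0554


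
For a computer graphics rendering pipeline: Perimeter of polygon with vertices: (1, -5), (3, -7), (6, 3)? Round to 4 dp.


Sides: (1, -5)->(3, -7): sqrt(8) = 2.828427, (3, -7)->(6, 3): sqrt(109) = 10.440307, (6, 3)->(1, -5): sqrt(89) = 9.433981
Sum = 22.702715
Perimeter = 22.7027

22.7027


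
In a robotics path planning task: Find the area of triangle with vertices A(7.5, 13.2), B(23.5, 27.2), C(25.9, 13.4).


Area = |x_A(y_B-y_C) + x_B(y_C-y_A) + x_C(y_A-y_B)|/2
= |103.5 + 4.7 + (-362.6)|/2
= 254.4/2 = 127.2

127.2


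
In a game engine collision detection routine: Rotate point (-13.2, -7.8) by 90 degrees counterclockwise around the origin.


90° CCW: (x,y) -> (-y, x)
(-13.2,-7.8) -> (7.8, -13.2)

(7.8, -13.2)


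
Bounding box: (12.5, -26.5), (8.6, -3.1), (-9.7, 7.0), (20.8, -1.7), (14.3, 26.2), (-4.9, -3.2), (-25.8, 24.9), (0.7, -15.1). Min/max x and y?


x range: [-25.8, 20.8]
y range: [-26.5, 26.2]
Bounding box: (-25.8,-26.5) to (20.8,26.2)

(-25.8,-26.5) to (20.8,26.2)


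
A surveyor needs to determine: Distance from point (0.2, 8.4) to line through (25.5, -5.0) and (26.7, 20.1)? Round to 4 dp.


|cross product| = 651.11
|line direction| = sqrt(631.45) = 25.1287
Distance = 651.11/sqrt(631.45) = 25.911

25.911


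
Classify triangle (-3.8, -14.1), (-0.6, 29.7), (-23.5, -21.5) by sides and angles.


Side lengths squared: AB^2=1928.68, BC^2=3145.85, CA^2=442.85
Sorted: [442.85, 1928.68, 3145.85]
By sides: Scalene, By angles: Obtuse

Scalene, Obtuse


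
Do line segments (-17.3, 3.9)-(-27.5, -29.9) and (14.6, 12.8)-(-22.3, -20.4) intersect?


Cross products: d1=-730.67, d2=177.91, d3=987.44, d4=78.86
d1*d2 < 0 and d3*d4 < 0? no

No, they don't intersect


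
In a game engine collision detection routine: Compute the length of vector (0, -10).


|u| = sqrt(0^2 + (-10)^2) = sqrt(100) = 10

10


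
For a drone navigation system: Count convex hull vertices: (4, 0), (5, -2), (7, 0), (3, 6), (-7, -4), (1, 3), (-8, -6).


Convex hull vertices (CCW): (-8, -6), (5, -2), (7, 0), (3, 6), (-7, -4)
Count = 5

5


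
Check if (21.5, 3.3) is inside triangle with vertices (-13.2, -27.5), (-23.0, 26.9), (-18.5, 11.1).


Cross products: AB x AP = -2189.52, BC x BP = 596.9, CA x CP = 1502.66
All same sign? no

No, outside


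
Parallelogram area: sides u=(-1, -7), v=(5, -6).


|u x v| = |(-1)*(-6) - (-7)*5|
= |6 - (-35)| = 41

41


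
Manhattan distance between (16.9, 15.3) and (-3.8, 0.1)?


|16.9-(-3.8)| + |15.3-0.1| = 20.7 + 15.2 = 35.9

35.9


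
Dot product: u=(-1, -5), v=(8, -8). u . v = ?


u . v = u_x*v_x + u_y*v_y = (-1)*8 + (-5)*(-8)
= (-8) + 40 = 32

32


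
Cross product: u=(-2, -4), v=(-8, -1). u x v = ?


u x v = u_x*v_y - u_y*v_x = (-2)*(-1) - (-4)*(-8)
= 2 - 32 = -30

-30


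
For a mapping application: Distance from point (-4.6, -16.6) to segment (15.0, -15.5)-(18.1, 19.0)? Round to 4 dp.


Project P onto AB: t = 0 (clamped to [0,1])
Closest point on segment: (15, -15.5)
Distance: 19.6308

19.6308


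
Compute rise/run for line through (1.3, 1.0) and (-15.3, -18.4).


slope = (y2-y1)/(x2-x1) = ((-18.4)-1)/((-15.3)-1.3) = (-19.4)/(-16.6) = 1.1687

1.1687


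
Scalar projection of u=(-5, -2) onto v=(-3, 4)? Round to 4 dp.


u.v = 7, |v| = sqrt(25) = 5
Scalar projection = u.v / |v| = 7 / sqrt(25) = 1.4

1.4


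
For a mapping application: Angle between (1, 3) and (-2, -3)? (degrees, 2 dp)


u.v = -11, |u| = sqrt(10) = 3.1623, |v| = sqrt(13) = 3.6056
cos(theta) = u.v/(|u||v|) = -11/sqrt(130) = -0.964764
theta = acos(-0.964764) = 164.74 degrees

164.74 degrees


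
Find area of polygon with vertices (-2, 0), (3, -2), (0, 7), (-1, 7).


Shoelace sum: ((-2)*(-2) - 3*0) + (3*7 - 0*(-2)) + (0*7 - (-1)*7) + ((-1)*0 - (-2)*7)
= 46
Area = |46|/2 = 23

23


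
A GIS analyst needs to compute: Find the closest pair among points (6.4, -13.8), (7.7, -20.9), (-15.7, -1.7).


d(P0,P1) = 7.218, d(P0,P2) = 25.1956, d(P1,P2) = 30.2688
Closest: P0 and P1

Closest pair: (6.4, -13.8) and (7.7, -20.9), distance = 7.218


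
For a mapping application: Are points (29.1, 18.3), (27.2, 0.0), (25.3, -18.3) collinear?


Cross product: (27.2-29.1)*((-18.3)-18.3) - (0-18.3)*(25.3-29.1)
= 0

Yes, collinear


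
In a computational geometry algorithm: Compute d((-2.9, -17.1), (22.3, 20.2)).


dx=25.2, dy=37.3
d^2 = 25.2^2 + 37.3^2 = 2026.33
d = sqrt(2026.33) = 45.0148

45.0148


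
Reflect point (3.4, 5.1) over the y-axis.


Reflection over y-axis: (x,y) -> (-x,y)
(3.4, 5.1) -> (-3.4, 5.1)

(-3.4, 5.1)


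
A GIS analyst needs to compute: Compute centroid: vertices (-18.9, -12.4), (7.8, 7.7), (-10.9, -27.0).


Centroid = ((x_A+x_B+x_C)/3, (y_A+y_B+y_C)/3)
= (((-18.9)+7.8+(-10.9))/3, ((-12.4)+7.7+(-27))/3)
= (-7.3333, -10.5667)

(-7.3333, -10.5667)


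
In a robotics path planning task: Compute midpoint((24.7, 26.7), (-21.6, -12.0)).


M = ((24.7+(-21.6))/2, (26.7+(-12))/2)
= (1.55, 7.35)

(1.55, 7.35)


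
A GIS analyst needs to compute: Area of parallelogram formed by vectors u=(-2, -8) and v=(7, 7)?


|u x v| = |(-2)*7 - (-8)*7|
= |(-14) - (-56)| = 42

42


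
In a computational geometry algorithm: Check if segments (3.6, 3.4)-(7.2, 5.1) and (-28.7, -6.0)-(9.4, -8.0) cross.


Cross products: d1=422.74, d2=494.71, d3=21.07, d4=-50.9
d1*d2 < 0 and d3*d4 < 0? no

No, they don't intersect


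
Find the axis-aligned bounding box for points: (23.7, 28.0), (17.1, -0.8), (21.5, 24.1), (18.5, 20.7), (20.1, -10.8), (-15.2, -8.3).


x range: [-15.2, 23.7]
y range: [-10.8, 28]
Bounding box: (-15.2,-10.8) to (23.7,28)

(-15.2,-10.8) to (23.7,28)


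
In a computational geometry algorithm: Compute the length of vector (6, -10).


|u| = sqrt(6^2 + (-10)^2) = sqrt(136) = 11.6619

11.6619


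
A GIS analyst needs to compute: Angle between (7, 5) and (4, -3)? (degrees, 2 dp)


u.v = 13, |u| = sqrt(74) = 8.6023, |v| = sqrt(25) = 5
cos(theta) = u.v/(|u||v|) = 13/sqrt(1850) = 0.302244
theta = acos(0.302244) = 72.41 degrees

72.41 degrees


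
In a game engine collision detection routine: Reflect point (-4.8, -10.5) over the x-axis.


Reflection over x-axis: (x,y) -> (x,-y)
(-4.8, -10.5) -> (-4.8, 10.5)

(-4.8, 10.5)


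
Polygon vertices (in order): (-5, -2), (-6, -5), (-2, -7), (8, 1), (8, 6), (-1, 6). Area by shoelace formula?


Shoelace sum: ((-5)*(-5) - (-6)*(-2)) + ((-6)*(-7) - (-2)*(-5)) + ((-2)*1 - 8*(-7)) + (8*6 - 8*1) + (8*6 - (-1)*6) + ((-1)*(-2) - (-5)*6)
= 225
Area = |225|/2 = 112.5

112.5


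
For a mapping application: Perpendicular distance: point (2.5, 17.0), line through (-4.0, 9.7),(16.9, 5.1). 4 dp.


|cross product| = 182.47
|line direction| = sqrt(457.97) = 21.4002
Distance = 182.47/sqrt(457.97) = 8.5265

8.5265


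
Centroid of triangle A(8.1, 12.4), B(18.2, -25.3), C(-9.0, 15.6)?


Centroid = ((x_A+x_B+x_C)/3, (y_A+y_B+y_C)/3)
= ((8.1+18.2+(-9))/3, (12.4+(-25.3)+15.6)/3)
= (5.7667, 0.9)

(5.7667, 0.9)


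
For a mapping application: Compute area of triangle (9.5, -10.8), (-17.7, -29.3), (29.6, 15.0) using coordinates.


Area = |x_A(y_B-y_C) + x_B(y_C-y_A) + x_C(y_A-y_B)|/2
= |(-420.85) + (-456.66) + 547.6|/2
= 329.91/2 = 164.955

164.955


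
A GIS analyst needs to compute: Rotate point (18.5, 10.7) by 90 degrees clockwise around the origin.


90° CW: (x,y) -> (y, -x)
(18.5,10.7) -> (10.7, -18.5)

(10.7, -18.5)


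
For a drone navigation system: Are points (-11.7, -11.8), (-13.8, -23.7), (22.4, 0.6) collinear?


Cross product: ((-13.8)-(-11.7))*(0.6-(-11.8)) - ((-23.7)-(-11.8))*(22.4-(-11.7))
= 379.75

No, not collinear


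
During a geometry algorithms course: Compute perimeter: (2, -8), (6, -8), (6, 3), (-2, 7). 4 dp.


Sides: (2, -8)->(6, -8): sqrt(16) = 4, (6, -8)->(6, 3): sqrt(121) = 11, (6, 3)->(-2, 7): sqrt(80) = 8.944272, (-2, 7)->(2, -8): sqrt(241) = 15.524175
Sum = 39.468447
Perimeter = 39.4684

39.4684


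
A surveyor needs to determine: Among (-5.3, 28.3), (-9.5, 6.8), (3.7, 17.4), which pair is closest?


d(P0,P1) = 21.9064, d(P0,P2) = 14.1354, d(P1,P2) = 16.9293
Closest: P0 and P2

Closest pair: (-5.3, 28.3) and (3.7, 17.4), distance = 14.1354


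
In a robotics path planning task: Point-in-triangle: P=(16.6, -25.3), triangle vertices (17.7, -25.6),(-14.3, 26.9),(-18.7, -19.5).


Cross products: AB x AP = 48.15, BC x BP = 1663.44, CA x CP = 4.21
All same sign? yes

Yes, inside


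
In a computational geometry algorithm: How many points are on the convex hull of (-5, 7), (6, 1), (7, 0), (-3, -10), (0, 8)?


Convex hull vertices (CCW): (-5, 7), (-3, -10), (7, 0), (0, 8)
Count = 4

4


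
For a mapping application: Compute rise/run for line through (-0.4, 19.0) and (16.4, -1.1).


slope = (y2-y1)/(x2-x1) = ((-1.1)-19)/(16.4-(-0.4)) = (-20.1)/16.8 = -1.1964

-1.1964


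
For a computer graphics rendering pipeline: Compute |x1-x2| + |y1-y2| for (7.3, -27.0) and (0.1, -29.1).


|7.3-0.1| + |(-27)-(-29.1)| = 7.2 + 2.1 = 9.3

9.3


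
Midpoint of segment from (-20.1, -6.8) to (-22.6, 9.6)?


M = (((-20.1)+(-22.6))/2, ((-6.8)+9.6)/2)
= (-21.35, 1.4)

(-21.35, 1.4)


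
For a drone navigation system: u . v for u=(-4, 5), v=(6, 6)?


u . v = u_x*v_x + u_y*v_y = (-4)*6 + 5*6
= (-24) + 30 = 6

6


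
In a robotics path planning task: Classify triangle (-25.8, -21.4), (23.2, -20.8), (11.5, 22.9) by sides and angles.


Side lengths squared: AB^2=2401.36, BC^2=2046.58, CA^2=3353.78
Sorted: [2046.58, 2401.36, 3353.78]
By sides: Scalene, By angles: Acute

Scalene, Acute


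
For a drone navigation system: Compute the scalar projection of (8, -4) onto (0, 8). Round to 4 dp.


u.v = -32, |v| = sqrt(64) = 8
Scalar projection = u.v / |v| = -32 / sqrt(64) = -4

-4


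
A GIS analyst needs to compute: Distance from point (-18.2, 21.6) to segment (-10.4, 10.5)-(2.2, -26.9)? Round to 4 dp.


Project P onto AB: t = 0 (clamped to [0,1])
Closest point on segment: (-10.4, 10.5)
Distance: 13.5665

13.5665


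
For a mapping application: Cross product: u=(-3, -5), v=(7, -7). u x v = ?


u x v = u_x*v_y - u_y*v_x = (-3)*(-7) - (-5)*7
= 21 - (-35) = 56

56
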